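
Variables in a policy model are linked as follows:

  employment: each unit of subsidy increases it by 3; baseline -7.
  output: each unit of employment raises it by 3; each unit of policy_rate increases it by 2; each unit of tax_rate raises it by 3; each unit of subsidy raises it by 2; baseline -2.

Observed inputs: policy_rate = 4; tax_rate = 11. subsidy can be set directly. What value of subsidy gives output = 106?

Substituting into the output equation gives output = 11*subsidy + 18.
Solve 11*subsidy + 18 = 106: subsidy = (106 - 18) / 11 = 8.

subsidy = 8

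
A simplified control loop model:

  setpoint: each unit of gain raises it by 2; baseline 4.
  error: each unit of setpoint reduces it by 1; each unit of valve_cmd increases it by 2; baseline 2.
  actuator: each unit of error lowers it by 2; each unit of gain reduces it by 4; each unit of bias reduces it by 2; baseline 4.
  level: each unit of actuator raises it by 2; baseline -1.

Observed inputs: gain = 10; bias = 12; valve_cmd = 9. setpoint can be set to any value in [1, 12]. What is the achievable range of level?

Intervening on setpoint fixes its value directly, overriding its dependence on gain.
Substituting into the error equation gives error = -setpoint + 20.
actuator becomes 2*setpoint - 100.
Substituting into the level equation gives level = 4*setpoint - 201.
Linear in setpoint, so extremes are at the endpoints: setpoint = 1 gives level = -197; setpoint = 12 gives level = -153.

-197 to -153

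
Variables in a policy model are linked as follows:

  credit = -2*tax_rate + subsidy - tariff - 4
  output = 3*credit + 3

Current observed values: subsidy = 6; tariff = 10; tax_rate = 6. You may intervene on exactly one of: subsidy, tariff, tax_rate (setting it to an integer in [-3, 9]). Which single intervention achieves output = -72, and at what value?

set subsidy = 1

Intervening on subsidy: with other inputs at their observed values, output = 3*subsidy - 75. Solving for -72 gives subsidy = 1, within [-3, 9].
Intervening on tariff: output = -3*tariff - 27. Reaching -72 requires tariff = 15, outside [-3, 9].
Intervening on tax_rate: output = -6*tax_rate - 21. Reaching -72 requires tax_rate = 17/2, not an integer.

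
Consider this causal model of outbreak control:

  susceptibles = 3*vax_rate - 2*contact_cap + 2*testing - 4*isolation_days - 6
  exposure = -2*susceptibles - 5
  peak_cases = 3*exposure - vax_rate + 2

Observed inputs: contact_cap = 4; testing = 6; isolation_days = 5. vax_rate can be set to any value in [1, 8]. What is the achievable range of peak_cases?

-33 to 100

Substituting into the susceptibles equation gives susceptibles = 3*vax_rate - 22.
exposure becomes -6*vax_rate + 39.
Substituting into the peak_cases equation gives peak_cases = -19*vax_rate + 119.
Linear in vax_rate, so extremes are at the endpoints: vax_rate = 1 gives peak_cases = 100; vax_rate = 8 gives peak_cases = -33.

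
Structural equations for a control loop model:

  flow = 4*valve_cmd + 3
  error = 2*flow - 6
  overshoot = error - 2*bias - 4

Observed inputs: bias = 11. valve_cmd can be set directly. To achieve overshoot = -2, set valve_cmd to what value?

valve_cmd = 3

Substituting into the error equation gives error = 8*valve_cmd.
Substituting into the overshoot equation gives overshoot = 8*valve_cmd - 26.
Solve 8*valve_cmd - 26 = -2: valve_cmd = (-2 + 26) / 8 = 3.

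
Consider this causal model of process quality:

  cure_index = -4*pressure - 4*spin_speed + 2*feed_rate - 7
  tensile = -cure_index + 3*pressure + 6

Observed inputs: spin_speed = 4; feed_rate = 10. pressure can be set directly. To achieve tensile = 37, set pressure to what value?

pressure = 4

Substituting into the cure_index equation gives cure_index = -4*pressure - 3.
Substituting into the tensile equation gives tensile = 7*pressure + 9.
Solve 7*pressure + 9 = 37: pressure = (37 - 9) / 7 = 4.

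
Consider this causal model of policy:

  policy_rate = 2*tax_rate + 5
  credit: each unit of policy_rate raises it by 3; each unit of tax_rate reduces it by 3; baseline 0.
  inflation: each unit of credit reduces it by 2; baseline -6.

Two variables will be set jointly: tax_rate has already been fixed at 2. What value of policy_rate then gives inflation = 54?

policy_rate = -8

With tax_rate held at 2:
Intervening on policy_rate fixes its value directly, overriding its dependence on tax_rate.
Substituting into the credit equation gives credit = 3*policy_rate - 6.
inflation becomes -6*policy_rate + 6.
Solve -6*policy_rate + 6 = 54: policy_rate = (54 - 6) / -6 = -8.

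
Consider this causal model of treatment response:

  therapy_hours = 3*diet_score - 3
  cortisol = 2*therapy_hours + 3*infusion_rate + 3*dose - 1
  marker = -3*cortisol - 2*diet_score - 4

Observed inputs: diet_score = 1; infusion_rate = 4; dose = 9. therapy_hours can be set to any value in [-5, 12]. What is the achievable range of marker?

-192 to -90

Intervening on therapy_hours fixes its value directly, overriding its dependence on diet_score.
Substituting into the cortisol equation gives cortisol = 2*therapy_hours + 38.
This gives marker = -6*therapy_hours - 120.
Linear in therapy_hours, so extremes are at the endpoints: therapy_hours = -5 gives marker = -90; therapy_hours = 12 gives marker = -192.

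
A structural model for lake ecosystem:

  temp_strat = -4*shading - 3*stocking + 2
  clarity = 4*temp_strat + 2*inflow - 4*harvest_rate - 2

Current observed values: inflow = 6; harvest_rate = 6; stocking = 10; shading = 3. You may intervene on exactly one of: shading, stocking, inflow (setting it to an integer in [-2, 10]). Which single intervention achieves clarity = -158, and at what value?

set shading = 2

Intervening on shading: with other inputs at their observed values, clarity = -16*shading - 126. Solving for -158 gives shading = 2, within [-2, 10].
Intervening on stocking: clarity = -12*stocking - 54. Reaching -158 requires stocking = 26/3, not an integer.
Intervening on inflow: clarity = 2*inflow - 186. Reaching -158 requires inflow = 14, outside [-2, 10].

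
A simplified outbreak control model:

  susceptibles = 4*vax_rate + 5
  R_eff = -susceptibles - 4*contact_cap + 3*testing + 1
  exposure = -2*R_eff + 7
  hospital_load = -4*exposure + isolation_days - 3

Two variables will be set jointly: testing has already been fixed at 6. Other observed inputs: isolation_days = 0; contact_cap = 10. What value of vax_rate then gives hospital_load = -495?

vax_rate = 8

With testing held at 6:
Substituting into the R_eff equation gives R_eff = -4*vax_rate - 26.
exposure becomes 8*vax_rate + 59.
hospital_load becomes -32*vax_rate - 239.
Solve -32*vax_rate - 239 = -495: vax_rate = (-495 + 239) / -32 = 8.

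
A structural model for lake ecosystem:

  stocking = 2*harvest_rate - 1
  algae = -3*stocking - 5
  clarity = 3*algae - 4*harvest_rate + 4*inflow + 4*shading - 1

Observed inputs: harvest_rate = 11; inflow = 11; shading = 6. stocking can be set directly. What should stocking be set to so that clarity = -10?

stocking = 2

Intervening on stocking fixes its value directly, overriding its dependence on harvest_rate.
Substituting into the clarity equation gives clarity = -9*stocking + 8.
Solve -9*stocking + 8 = -10: stocking = (-10 - 8) / -9 = 2.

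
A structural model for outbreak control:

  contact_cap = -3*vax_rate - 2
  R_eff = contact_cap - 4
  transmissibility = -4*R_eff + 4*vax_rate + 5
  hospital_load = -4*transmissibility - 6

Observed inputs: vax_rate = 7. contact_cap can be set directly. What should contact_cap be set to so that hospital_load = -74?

Intervening on contact_cap fixes its value directly, overriding its dependence on vax_rate.
Substituting into the transmissibility equation gives transmissibility = -4*contact_cap + 49.
Substituting into the hospital_load equation gives hospital_load = 16*contact_cap - 202.
Solve 16*contact_cap - 202 = -74: contact_cap = (-74 + 202) / 16 = 8.

contact_cap = 8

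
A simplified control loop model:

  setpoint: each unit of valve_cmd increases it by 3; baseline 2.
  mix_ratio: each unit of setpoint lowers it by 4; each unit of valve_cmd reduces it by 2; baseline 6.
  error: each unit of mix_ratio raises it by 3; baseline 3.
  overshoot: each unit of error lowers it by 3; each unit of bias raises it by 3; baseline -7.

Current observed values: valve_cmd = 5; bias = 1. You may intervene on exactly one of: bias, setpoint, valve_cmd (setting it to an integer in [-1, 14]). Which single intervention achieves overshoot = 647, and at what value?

Intervening on bias: with other inputs at their observed values, overshoot = 3*bias + 632. Solving for 647 gives bias = 5, within [-1, 14].
Intervening on setpoint: overshoot = 36*setpoint + 23. Reaching 647 requires setpoint = 52/3, not an integer.
Intervening on valve_cmd: overshoot = 126*valve_cmd + 5. Reaching 647 requires valve_cmd = 107/21, not an integer.

set bias = 5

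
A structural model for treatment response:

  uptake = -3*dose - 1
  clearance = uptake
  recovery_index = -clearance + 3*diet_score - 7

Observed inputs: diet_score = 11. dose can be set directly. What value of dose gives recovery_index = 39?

dose = 4

Substituting into the clearance equation gives clearance = -3*dose - 1.
This gives recovery_index = 3*dose + 27.
Solve 3*dose + 27 = 39: dose = (39 - 27) / 3 = 4.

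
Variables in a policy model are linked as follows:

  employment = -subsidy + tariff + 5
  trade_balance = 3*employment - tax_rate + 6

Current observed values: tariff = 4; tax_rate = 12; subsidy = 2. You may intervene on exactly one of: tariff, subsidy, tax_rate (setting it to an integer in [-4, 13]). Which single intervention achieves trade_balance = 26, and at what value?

Intervening on tariff: trade_balance = 3*tariff + 3. Reaching 26 requires tariff = 23/3, not an integer.
Intervening on subsidy: trade_balance = -3*subsidy + 21. Reaching 26 requires subsidy = -5/3, not an integer.
Intervening on tax_rate: with other inputs at their observed values, trade_balance = -tax_rate + 27. Solving for 26 gives tax_rate = 1, within [-4, 13].

set tax_rate = 1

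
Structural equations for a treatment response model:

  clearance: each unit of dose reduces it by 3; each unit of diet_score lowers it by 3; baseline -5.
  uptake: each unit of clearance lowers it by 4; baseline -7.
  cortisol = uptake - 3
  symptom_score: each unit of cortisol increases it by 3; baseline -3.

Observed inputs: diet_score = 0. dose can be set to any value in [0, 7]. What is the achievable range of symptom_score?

27 to 279

Substituting into the clearance equation gives clearance = -3*dose - 5.
This gives uptake = 12*dose + 13.
Substituting into the cortisol equation gives cortisol = 12*dose + 10.
This gives symptom_score = 36*dose + 27.
Linear in dose, so extremes are at the endpoints: dose = 0 gives symptom_score = 27; dose = 7 gives symptom_score = 279.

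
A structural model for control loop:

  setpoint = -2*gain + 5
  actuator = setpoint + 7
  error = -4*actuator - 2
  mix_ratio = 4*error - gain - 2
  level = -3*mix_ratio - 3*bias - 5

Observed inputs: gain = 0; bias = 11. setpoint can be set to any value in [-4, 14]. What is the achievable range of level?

Intervening on setpoint fixes its value directly, overriding its dependence on gain.
Substituting into the error equation gives error = -4*setpoint - 30.
Substituting into the mix_ratio equation gives mix_ratio = -16*setpoint - 122.
Substituting into the level equation gives level = 48*setpoint + 328.
Linear in setpoint, so extremes are at the endpoints: setpoint = -4 gives level = 136; setpoint = 14 gives level = 1000.

136 to 1000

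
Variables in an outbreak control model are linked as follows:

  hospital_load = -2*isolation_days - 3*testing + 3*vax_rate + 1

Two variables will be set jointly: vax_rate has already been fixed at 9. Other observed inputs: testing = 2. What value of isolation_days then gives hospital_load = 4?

isolation_days = 9

With vax_rate held at 9:
Substituting into the hospital_load equation gives hospital_load = -2*isolation_days + 22.
Solve -2*isolation_days + 22 = 4: isolation_days = (4 - 22) / -2 = 9.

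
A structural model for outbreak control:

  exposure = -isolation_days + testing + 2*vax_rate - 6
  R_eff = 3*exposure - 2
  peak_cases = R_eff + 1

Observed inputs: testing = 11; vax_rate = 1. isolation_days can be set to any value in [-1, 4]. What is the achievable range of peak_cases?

8 to 23

Substituting into the exposure equation gives exposure = -isolation_days + 7.
R_eff becomes -3*isolation_days + 19.
Substituting into the peak_cases equation gives peak_cases = -3*isolation_days + 20.
Linear in isolation_days, so extremes are at the endpoints: isolation_days = -1 gives peak_cases = 23; isolation_days = 4 gives peak_cases = 8.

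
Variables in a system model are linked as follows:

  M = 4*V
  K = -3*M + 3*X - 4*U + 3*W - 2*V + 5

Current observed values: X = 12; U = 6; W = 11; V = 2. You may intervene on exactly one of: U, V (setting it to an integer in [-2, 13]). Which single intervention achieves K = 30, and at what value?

Intervening on U: with other inputs at their observed values, K = -4*U + 46. Solving for 30 gives U = 4, within [-2, 13].
Intervening on V: K = -14*V + 50. Reaching 30 requires V = 10/7, not an integer.

set U = 4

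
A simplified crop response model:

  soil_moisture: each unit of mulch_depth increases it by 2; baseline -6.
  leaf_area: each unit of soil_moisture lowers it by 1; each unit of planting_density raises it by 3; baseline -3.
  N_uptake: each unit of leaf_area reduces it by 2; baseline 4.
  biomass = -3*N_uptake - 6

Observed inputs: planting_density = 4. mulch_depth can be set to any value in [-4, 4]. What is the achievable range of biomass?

Substituting into the leaf_area equation gives leaf_area = -2*mulch_depth + 15.
So N_uptake = 4*mulch_depth - 26.
biomass becomes -12*mulch_depth + 72.
Linear in mulch_depth, so extremes are at the endpoints: mulch_depth = -4 gives biomass = 120; mulch_depth = 4 gives biomass = 24.

24 to 120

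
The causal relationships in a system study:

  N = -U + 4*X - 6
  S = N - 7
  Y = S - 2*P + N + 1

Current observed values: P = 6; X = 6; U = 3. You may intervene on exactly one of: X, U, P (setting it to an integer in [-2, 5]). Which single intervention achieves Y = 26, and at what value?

Intervening on X: Y = 8*X - 36. Reaching 26 requires X = 31/4, not an integer.
Intervening on U: Y = -2*U + 18. Reaching 26 requires U = -4, outside [-2, 5].
Intervening on P: with other inputs at their observed values, Y = -2*P + 24. Solving for 26 gives P = -1, within [-2, 5].

set P = -1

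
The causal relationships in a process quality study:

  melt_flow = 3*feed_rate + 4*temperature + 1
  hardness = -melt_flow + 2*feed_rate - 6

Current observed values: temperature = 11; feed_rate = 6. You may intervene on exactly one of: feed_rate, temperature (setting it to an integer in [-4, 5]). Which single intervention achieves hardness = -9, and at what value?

set temperature = -1

Intervening on feed_rate: hardness = -feed_rate - 51. Reaching -9 requires feed_rate = -42, outside [-4, 5].
Intervening on temperature: with other inputs at their observed values, hardness = -4*temperature - 13. Solving for -9 gives temperature = -1, within [-4, 5].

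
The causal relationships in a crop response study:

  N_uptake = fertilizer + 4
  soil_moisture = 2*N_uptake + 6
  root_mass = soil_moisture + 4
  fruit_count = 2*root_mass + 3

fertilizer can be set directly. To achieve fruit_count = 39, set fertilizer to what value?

fertilizer = 0

Substituting into the soil_moisture equation gives soil_moisture = 2*fertilizer + 14.
Substituting into the root_mass equation gives root_mass = 2*fertilizer + 18.
Substituting into the fruit_count equation gives fruit_count = 4*fertilizer + 39.
Solve 4*fertilizer + 39 = 39: fertilizer = (39 - 39) / 4 = 0.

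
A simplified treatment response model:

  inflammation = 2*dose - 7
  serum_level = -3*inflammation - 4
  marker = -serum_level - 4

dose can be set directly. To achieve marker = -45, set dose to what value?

Substituting into the serum_level equation gives serum_level = -6*dose + 17.
Substituting into the marker equation gives marker = 6*dose - 21.
Solve 6*dose - 21 = -45: dose = (-45 + 21) / 6 = -4.

dose = -4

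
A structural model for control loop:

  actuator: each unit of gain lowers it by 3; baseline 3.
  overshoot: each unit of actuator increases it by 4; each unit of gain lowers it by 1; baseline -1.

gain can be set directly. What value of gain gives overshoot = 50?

Substituting into the overshoot equation gives overshoot = -13*gain + 11.
Solve -13*gain + 11 = 50: gain = (50 - 11) / -13 = -3.

gain = -3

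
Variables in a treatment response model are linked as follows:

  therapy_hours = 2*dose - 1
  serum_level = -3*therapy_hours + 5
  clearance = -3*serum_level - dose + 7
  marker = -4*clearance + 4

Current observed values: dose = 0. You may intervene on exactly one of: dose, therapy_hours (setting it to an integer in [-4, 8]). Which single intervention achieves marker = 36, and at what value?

set therapy_hours = 0

Intervening on dose: marker = -68*dose + 72. Reaching 36 requires dose = 9/17, not an integer.
Intervening on therapy_hours: with other inputs at their observed values, marker = -36*therapy_hours + 36. Solving for 36 gives therapy_hours = 0, within [-4, 8].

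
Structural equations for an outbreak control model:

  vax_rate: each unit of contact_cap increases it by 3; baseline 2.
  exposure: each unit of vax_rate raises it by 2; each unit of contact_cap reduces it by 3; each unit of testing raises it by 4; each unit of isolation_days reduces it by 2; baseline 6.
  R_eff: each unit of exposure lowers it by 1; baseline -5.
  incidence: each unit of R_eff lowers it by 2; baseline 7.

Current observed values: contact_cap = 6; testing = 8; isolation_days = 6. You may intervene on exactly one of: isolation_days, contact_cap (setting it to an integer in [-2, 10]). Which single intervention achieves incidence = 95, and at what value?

set contact_cap = 3

Intervening on isolation_days: incidence = -4*isolation_days + 137. Reaching 95 requires isolation_days = 21/2, not an integer.
Intervening on contact_cap: with other inputs at their observed values, incidence = 6*contact_cap + 77. Solving for 95 gives contact_cap = 3, within [-2, 10].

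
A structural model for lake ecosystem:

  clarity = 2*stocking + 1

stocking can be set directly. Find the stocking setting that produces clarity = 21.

Solve 2*stocking + 1 = 21: stocking = (21 - 1) / 2 = 10.

stocking = 10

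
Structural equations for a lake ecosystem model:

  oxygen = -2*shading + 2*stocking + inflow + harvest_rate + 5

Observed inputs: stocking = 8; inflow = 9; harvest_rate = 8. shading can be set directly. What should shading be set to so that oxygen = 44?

shading = -3

Substituting into the oxygen equation gives oxygen = -2*shading + 38.
Solve -2*shading + 38 = 44: shading = (44 - 38) / -2 = -3.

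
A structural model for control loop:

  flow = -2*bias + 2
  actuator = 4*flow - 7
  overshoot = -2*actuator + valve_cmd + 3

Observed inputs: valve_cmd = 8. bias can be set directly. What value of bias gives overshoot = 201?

Substituting into the actuator equation gives actuator = -8*bias + 1.
Substituting into the overshoot equation gives overshoot = 16*bias + 9.
Solve 16*bias + 9 = 201: bias = (201 - 9) / 16 = 12.

bias = 12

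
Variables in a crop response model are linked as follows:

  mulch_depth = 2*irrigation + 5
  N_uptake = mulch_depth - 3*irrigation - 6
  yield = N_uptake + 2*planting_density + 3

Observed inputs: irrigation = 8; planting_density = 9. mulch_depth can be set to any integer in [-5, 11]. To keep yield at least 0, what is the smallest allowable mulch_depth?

Intervening on mulch_depth fixes its value directly, overriding its dependence on irrigation.
Substituting into the N_uptake equation gives N_uptake = mulch_depth - 30.
This gives yield = mulch_depth - 9.
Require mulch_depth - 9 ≥ 0, so mulch_depth ≥ 9.
The smallest integer in [-5, 11] satisfying this is 9.

mulch_depth = 9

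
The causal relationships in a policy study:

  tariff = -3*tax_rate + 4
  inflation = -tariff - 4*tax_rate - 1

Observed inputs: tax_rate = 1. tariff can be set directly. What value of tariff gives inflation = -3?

tariff = -2

Intervening on tariff fixes its value directly, overriding its dependence on tax_rate.
Substituting into the inflation equation gives inflation = -tariff - 5.
Solve -tariff - 5 = -3: tariff = (-3 + 5) / -1 = -2.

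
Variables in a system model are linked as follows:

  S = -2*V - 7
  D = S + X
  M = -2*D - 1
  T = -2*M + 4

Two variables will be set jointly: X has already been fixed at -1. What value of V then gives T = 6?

With X held at -1:
Substituting into the D equation gives D = -2*V - 8.
M becomes 4*V + 15.
So T = -8*V - 26.
Solve -8*V - 26 = 6: V = (6 + 26) / -8 = -4.

V = -4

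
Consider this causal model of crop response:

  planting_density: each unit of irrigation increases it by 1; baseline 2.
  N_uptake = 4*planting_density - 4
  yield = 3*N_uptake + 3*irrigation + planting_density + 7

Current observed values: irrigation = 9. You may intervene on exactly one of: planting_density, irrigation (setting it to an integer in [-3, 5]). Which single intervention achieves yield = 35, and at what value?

Intervening on planting_density: with other inputs at their observed values, yield = 13*planting_density + 22. Solving for 35 gives planting_density = 1, within [-3, 5].
Intervening on irrigation: yield = 16*irrigation + 21. Reaching 35 requires irrigation = 7/8, not an integer.

set planting_density = 1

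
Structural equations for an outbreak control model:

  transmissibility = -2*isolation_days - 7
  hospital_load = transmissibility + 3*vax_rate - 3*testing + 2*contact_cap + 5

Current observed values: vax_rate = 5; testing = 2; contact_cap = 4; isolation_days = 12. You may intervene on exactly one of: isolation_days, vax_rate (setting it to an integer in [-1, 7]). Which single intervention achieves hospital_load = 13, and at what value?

set isolation_days = 1

Intervening on isolation_days: with other inputs at their observed values, hospital_load = -2*isolation_days + 15. Solving for 13 gives isolation_days = 1, within [-1, 7].
Intervening on vax_rate: hospital_load = 3*vax_rate - 24. Reaching 13 requires vax_rate = 37/3, not an integer.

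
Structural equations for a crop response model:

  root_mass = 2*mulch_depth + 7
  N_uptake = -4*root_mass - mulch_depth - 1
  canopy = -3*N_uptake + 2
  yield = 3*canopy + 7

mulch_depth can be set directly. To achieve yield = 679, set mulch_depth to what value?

Substituting into the N_uptake equation gives N_uptake = -9*mulch_depth - 29.
This gives canopy = 27*mulch_depth + 89.
Substituting into the yield equation gives yield = 81*mulch_depth + 274.
Solve 81*mulch_depth + 274 = 679: mulch_depth = (679 - 274) / 81 = 5.

mulch_depth = 5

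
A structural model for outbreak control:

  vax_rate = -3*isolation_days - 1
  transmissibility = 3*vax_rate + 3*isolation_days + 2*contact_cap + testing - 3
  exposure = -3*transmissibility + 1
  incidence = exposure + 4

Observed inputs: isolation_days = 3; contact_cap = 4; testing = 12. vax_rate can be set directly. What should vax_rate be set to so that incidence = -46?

vax_rate = -3

Intervening on vax_rate fixes its value directly, overriding its dependence on isolation_days.
Substituting into the transmissibility equation gives transmissibility = 3*vax_rate + 26.
Substituting into the exposure equation gives exposure = -9*vax_rate - 77.
Substituting into the incidence equation gives incidence = -9*vax_rate - 73.
Solve -9*vax_rate - 73 = -46: vax_rate = (-46 + 73) / -9 = -3.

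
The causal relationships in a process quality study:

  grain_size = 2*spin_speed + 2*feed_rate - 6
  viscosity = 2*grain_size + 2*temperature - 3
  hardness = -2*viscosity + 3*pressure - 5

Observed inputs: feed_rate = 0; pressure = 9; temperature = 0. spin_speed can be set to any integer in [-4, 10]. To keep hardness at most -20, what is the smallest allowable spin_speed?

spin_speed = 9

Substituting into the grain_size equation gives grain_size = 2*spin_speed - 6.
So viscosity = 4*spin_speed - 15.
So hardness = -8*spin_speed + 52.
Require -8*spin_speed + 52 ≤ -20, so spin_speed ≥ 9.
The smallest integer in [-4, 10] satisfying this is 9.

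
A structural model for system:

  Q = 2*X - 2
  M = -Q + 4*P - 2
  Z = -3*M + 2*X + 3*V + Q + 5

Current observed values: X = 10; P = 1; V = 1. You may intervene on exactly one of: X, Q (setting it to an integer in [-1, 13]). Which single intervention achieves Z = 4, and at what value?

set X = 1

Intervening on X: with other inputs at their observed values, Z = 10*X - 6. Solving for 4 gives X = 1, within [-1, 13].
Intervening on Q: Z = 4*Q + 22. Reaching 4 requires Q = -9/2, not an integer.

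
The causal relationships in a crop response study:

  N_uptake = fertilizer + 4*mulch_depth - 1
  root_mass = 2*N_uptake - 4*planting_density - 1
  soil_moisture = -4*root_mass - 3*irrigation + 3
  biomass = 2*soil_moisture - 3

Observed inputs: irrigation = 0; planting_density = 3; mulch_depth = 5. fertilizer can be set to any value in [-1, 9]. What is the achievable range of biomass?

Substituting into the N_uptake equation gives N_uptake = fertilizer + 19.
root_mass becomes 2*fertilizer + 25.
So soil_moisture = -8*fertilizer - 97.
Substituting into the biomass equation gives biomass = -16*fertilizer - 197.
Linear in fertilizer, so extremes are at the endpoints: fertilizer = -1 gives biomass = -181; fertilizer = 9 gives biomass = -341.

-341 to -181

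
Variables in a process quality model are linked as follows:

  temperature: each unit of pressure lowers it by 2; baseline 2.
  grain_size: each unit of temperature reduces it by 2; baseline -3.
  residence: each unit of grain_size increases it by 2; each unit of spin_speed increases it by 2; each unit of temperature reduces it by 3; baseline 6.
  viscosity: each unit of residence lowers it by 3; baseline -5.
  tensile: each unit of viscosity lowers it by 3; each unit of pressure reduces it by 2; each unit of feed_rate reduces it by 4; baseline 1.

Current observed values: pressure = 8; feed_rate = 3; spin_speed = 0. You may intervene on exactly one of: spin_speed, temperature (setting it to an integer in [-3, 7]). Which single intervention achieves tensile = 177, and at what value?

set temperature = -3

Intervening on spin_speed: tensile = 18*spin_speed + 870. Reaching 177 requires spin_speed = -77/2, not an integer.
Intervening on temperature: with other inputs at their observed values, tensile = -63*temperature - 12. Solving for 177 gives temperature = -3, within [-3, 7].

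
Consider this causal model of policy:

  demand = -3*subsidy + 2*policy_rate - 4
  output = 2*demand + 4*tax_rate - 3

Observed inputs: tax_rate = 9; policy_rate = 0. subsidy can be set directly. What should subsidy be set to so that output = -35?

Substituting into the demand equation gives demand = -3*subsidy - 4.
So output = -6*subsidy + 25.
Solve -6*subsidy + 25 = -35: subsidy = (-35 - 25) / -6 = 10.

subsidy = 10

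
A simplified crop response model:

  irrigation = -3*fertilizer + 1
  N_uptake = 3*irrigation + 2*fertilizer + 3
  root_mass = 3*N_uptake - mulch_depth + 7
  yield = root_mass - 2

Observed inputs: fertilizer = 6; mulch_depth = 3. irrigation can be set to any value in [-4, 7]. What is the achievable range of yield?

Intervening on irrigation fixes its value directly, overriding its dependence on fertilizer.
Substituting into the N_uptake equation gives N_uptake = 3*irrigation + 15.
This gives root_mass = 9*irrigation + 49.
Substituting into the yield equation gives yield = 9*irrigation + 47.
Linear in irrigation, so extremes are at the endpoints: irrigation = -4 gives yield = 11; irrigation = 7 gives yield = 110.

11 to 110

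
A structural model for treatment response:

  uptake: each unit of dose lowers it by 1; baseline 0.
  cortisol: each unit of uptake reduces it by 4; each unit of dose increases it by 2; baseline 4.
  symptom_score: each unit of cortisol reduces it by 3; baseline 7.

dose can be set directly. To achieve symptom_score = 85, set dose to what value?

dose = -5

Substituting into the cortisol equation gives cortisol = 6*dose + 4.
So symptom_score = -18*dose - 5.
Solve -18*dose - 5 = 85: dose = (85 + 5) / -18 = -5.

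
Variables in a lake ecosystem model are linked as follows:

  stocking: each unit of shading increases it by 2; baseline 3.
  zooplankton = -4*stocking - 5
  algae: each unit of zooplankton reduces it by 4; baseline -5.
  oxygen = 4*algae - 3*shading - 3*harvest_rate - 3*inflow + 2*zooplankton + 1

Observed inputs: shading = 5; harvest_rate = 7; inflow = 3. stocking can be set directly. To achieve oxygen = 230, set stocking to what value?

Intervening on stocking fixes its value directly, overriding its dependence on shading.
Substituting into the algae equation gives algae = 16*stocking + 15.
So oxygen = 56*stocking + 6.
Solve 56*stocking + 6 = 230: stocking = (230 - 6) / 56 = 4.

stocking = 4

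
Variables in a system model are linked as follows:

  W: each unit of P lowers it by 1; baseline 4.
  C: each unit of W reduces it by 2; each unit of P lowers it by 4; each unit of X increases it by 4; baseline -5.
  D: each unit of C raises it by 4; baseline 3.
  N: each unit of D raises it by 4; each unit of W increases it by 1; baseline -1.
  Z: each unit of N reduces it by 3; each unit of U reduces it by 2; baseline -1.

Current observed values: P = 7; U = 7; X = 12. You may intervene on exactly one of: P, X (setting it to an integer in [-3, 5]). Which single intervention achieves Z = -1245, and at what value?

Intervening on P: with other inputs at their observed values, Z = 99*P - 1740. Solving for -1245 gives P = 5, within [-3, 5].
Intervening on X: Z = -192*X + 1257. Reaching -1245 requires X = 417/32, not an integer.

set P = 5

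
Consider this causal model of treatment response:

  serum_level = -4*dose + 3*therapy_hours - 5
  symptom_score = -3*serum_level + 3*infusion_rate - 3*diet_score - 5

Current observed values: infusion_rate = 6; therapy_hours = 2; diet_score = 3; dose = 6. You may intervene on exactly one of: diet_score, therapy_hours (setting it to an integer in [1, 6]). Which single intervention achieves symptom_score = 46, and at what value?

set therapy_hours = 5

Intervening on diet_score: symptom_score = -3*diet_score + 82. Reaching 46 requires diet_score = 12, outside [1, 6].
Intervening on therapy_hours: with other inputs at their observed values, symptom_score = -9*therapy_hours + 91. Solving for 46 gives therapy_hours = 5, within [1, 6].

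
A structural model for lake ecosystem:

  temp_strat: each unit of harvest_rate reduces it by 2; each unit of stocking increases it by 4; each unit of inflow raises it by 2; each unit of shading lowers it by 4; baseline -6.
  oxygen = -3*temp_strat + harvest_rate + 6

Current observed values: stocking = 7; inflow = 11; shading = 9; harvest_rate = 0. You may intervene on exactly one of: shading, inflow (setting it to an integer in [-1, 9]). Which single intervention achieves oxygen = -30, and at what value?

Intervening on shading: with other inputs at their observed values, oxygen = 12*shading - 126. Solving for -30 gives shading = 8, within [-1, 9].
Intervening on inflow: oxygen = -6*inflow + 48. Reaching -30 requires inflow = 13, outside [-1, 9].

set shading = 8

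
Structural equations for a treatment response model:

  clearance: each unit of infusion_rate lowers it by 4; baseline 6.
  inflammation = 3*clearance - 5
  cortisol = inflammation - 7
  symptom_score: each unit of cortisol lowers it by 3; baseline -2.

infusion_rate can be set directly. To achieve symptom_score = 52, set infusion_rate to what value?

infusion_rate = 2

Substituting into the inflammation equation gives inflammation = -12*infusion_rate + 13.
Substituting into the cortisol equation gives cortisol = -12*infusion_rate + 6.
Substituting into the symptom_score equation gives symptom_score = 36*infusion_rate - 20.
Solve 36*infusion_rate - 20 = 52: infusion_rate = (52 + 20) / 36 = 2.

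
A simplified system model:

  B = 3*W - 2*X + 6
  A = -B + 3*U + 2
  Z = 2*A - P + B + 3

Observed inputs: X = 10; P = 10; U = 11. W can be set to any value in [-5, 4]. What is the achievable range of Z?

Substituting into the B equation gives B = 3*W - 14.
Substituting into the A equation gives A = -3*W + 49.
This gives Z = -3*W + 77.
Linear in W, so extremes are at the endpoints: W = -5 gives Z = 92; W = 4 gives Z = 65.

65 to 92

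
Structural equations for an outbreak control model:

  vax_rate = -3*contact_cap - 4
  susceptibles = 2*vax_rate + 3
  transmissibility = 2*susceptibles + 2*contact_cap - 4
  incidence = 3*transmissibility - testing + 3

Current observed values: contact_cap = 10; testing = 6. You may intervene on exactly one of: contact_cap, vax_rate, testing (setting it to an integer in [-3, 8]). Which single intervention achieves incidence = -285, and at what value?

set contact_cap = 8

Intervening on contact_cap: with other inputs at their observed values, incidence = -30*contact_cap - 45. Solving for -285 gives contact_cap = 8, within [-3, 8].
Intervening on vax_rate: incidence = 12*vax_rate + 63. Reaching -285 requires vax_rate = -29, outside [-3, 8].
Intervening on testing: incidence = -testing - 339. Reaching -285 requires testing = -54, outside [-3, 8].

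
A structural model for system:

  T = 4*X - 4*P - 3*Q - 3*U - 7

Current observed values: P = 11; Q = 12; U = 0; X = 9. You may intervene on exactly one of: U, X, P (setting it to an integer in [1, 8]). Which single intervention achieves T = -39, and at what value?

set P = 8

Intervening on U: T = -3*U - 51. Reaching -39 requires U = -4, outside [1, 8].
Intervening on X: T = 4*X - 87. Reaching -39 requires X = 12, outside [1, 8].
Intervening on P: with other inputs at their observed values, T = -4*P - 7. Solving for -39 gives P = 8, within [1, 8].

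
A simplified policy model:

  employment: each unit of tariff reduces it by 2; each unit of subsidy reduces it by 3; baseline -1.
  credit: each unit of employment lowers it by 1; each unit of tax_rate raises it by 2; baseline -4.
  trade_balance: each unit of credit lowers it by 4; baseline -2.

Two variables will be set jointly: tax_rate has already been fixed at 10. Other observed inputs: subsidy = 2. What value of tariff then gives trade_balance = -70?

tariff = -3

With tax_rate held at 10:
Substituting into the employment equation gives employment = -2*tariff - 7.
So credit = 2*tariff + 23.
Substituting into the trade_balance equation gives trade_balance = -8*tariff - 94.
Solve -8*tariff - 94 = -70: tariff = (-70 + 94) / -8 = -3.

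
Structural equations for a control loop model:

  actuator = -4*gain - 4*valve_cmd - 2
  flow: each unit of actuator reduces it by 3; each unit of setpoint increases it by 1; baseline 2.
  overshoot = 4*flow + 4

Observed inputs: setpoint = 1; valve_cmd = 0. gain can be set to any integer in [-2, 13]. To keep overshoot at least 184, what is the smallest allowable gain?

gain = 3

Substituting into the actuator equation gives actuator = -4*gain - 2.
Substituting into the flow equation gives flow = 12*gain + 9.
This gives overshoot = 48*gain + 40.
Require 48*gain + 40 ≥ 184, so gain ≥ 3.
The smallest integer in [-2, 13] satisfying this is 3.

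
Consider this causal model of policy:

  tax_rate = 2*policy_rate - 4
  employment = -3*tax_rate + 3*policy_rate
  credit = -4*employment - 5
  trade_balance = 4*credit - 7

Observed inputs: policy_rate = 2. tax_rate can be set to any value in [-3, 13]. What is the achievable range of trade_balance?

Intervening on tax_rate fixes its value directly, overriding its dependence on policy_rate.
Substituting into the employment equation gives employment = -3*tax_rate + 6.
Substituting into the credit equation gives credit = 12*tax_rate - 29.
So trade_balance = 48*tax_rate - 123.
Linear in tax_rate, so extremes are at the endpoints: tax_rate = -3 gives trade_balance = -267; tax_rate = 13 gives trade_balance = 501.

-267 to 501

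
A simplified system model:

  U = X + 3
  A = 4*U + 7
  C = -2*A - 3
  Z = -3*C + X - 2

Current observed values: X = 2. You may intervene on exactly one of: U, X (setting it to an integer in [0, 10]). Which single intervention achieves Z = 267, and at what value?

Intervening on U: with other inputs at their observed values, Z = 24*U + 51. Solving for 267 gives U = 9, within [0, 10].
Intervening on X: Z = 25*X + 121. Reaching 267 requires X = 146/25, not an integer.

set U = 9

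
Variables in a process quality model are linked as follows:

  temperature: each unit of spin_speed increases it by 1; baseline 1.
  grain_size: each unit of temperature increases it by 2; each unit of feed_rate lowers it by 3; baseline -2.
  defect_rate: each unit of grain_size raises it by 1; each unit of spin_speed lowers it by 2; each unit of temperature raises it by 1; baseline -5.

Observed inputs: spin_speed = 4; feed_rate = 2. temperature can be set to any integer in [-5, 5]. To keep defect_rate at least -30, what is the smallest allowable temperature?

Intervening on temperature fixes its value directly, overriding its dependence on spin_speed.
Substituting into the grain_size equation gives grain_size = 2*temperature - 8.
So defect_rate = 3*temperature - 21.
Require 3*temperature - 21 ≥ -30, so temperature ≥ -3.
The smallest integer in [-5, 5] satisfying this is -3.

temperature = -3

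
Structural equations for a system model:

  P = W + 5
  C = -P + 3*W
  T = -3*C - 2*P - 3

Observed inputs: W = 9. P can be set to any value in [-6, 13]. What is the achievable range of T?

-90 to -71

Intervening on P fixes its value directly, overriding its dependence on W.
Substituting into the C equation gives C = -P + 27.
This gives T = P - 84.
Linear in P, so extremes are at the endpoints: P = -6 gives T = -90; P = 13 gives T = -71.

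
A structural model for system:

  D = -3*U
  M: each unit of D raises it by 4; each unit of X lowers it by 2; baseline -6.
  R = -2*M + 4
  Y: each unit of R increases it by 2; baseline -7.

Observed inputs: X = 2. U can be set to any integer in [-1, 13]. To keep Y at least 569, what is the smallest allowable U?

Substituting into the M equation gives M = -12*U - 10.
R becomes 24*U + 24.
Substituting into the Y equation gives Y = 48*U + 41.
Require 48*U + 41 ≥ 569, so U ≥ 11.
The smallest integer in [-1, 13] satisfying this is 11.

U = 11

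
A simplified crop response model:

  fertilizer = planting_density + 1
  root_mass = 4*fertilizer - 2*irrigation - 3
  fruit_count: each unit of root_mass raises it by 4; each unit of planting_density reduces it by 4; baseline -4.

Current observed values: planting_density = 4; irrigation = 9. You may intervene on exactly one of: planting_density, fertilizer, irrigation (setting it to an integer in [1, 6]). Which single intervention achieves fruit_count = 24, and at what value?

Intervening on planting_density: fruit_count = 12*planting_density - 72. Reaching 24 requires planting_density = 8, outside [1, 6].
Intervening on fertilizer: fruit_count = 16*fertilizer - 104. Reaching 24 requires fertilizer = 8, outside [1, 6].
Intervening on irrigation: with other inputs at their observed values, fruit_count = -8*irrigation + 48. Solving for 24 gives irrigation = 3, within [1, 6].

set irrigation = 3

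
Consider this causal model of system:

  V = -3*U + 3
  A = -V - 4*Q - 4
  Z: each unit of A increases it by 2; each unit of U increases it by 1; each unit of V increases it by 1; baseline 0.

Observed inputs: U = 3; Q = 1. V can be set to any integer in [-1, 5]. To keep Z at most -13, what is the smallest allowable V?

Intervening on V fixes its value directly, overriding its dependence on U.
Substituting into the A equation gives A = -V - 8.
Substituting into the Z equation gives Z = -V - 13.
Require -V - 13 ≤ -13, so V ≥ 0.
The smallest integer in [-1, 5] satisfying this is 0.

V = 0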